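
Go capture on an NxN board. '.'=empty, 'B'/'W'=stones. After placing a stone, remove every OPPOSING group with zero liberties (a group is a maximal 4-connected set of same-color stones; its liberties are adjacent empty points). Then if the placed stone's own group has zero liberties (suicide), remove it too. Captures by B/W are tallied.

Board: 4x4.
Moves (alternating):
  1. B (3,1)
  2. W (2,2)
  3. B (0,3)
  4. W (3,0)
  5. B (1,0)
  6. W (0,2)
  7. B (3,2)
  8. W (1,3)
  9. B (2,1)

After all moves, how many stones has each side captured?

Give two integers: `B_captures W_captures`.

Move 1: B@(3,1) -> caps B=0 W=0
Move 2: W@(2,2) -> caps B=0 W=0
Move 3: B@(0,3) -> caps B=0 W=0
Move 4: W@(3,0) -> caps B=0 W=0
Move 5: B@(1,0) -> caps B=0 W=0
Move 6: W@(0,2) -> caps B=0 W=0
Move 7: B@(3,2) -> caps B=0 W=0
Move 8: W@(1,3) -> caps B=0 W=1
Move 9: B@(2,1) -> caps B=0 W=1

Answer: 0 1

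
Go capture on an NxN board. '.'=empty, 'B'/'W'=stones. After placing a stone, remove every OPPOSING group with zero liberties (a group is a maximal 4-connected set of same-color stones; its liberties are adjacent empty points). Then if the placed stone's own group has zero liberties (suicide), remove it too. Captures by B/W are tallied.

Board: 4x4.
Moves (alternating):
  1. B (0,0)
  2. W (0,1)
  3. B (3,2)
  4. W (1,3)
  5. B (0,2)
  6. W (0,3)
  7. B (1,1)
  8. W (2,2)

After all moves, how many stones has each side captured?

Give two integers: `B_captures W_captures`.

Answer: 1 0

Derivation:
Move 1: B@(0,0) -> caps B=0 W=0
Move 2: W@(0,1) -> caps B=0 W=0
Move 3: B@(3,2) -> caps B=0 W=0
Move 4: W@(1,3) -> caps B=0 W=0
Move 5: B@(0,2) -> caps B=0 W=0
Move 6: W@(0,3) -> caps B=0 W=0
Move 7: B@(1,1) -> caps B=1 W=0
Move 8: W@(2,2) -> caps B=1 W=0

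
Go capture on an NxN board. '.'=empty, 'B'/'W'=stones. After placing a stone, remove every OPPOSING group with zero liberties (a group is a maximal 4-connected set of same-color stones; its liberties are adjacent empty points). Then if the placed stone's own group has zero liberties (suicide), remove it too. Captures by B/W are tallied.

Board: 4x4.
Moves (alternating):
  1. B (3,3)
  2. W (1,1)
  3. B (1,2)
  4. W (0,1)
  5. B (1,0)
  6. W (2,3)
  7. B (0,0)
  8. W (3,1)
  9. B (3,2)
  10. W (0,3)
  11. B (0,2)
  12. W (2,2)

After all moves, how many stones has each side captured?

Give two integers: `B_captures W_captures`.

Answer: 0 2

Derivation:
Move 1: B@(3,3) -> caps B=0 W=0
Move 2: W@(1,1) -> caps B=0 W=0
Move 3: B@(1,2) -> caps B=0 W=0
Move 4: W@(0,1) -> caps B=0 W=0
Move 5: B@(1,0) -> caps B=0 W=0
Move 6: W@(2,3) -> caps B=0 W=0
Move 7: B@(0,0) -> caps B=0 W=0
Move 8: W@(3,1) -> caps B=0 W=0
Move 9: B@(3,2) -> caps B=0 W=0
Move 10: W@(0,3) -> caps B=0 W=0
Move 11: B@(0,2) -> caps B=0 W=0
Move 12: W@(2,2) -> caps B=0 W=2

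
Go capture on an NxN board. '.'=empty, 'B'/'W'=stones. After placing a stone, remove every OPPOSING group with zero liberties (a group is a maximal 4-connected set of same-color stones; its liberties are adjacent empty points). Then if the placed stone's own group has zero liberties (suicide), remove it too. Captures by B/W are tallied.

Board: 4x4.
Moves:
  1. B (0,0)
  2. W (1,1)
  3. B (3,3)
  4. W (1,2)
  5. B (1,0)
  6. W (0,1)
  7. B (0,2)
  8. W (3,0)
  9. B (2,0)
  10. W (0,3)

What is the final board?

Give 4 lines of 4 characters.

Answer: BW.W
BWW.
B...
W..B

Derivation:
Move 1: B@(0,0) -> caps B=0 W=0
Move 2: W@(1,1) -> caps B=0 W=0
Move 3: B@(3,3) -> caps B=0 W=0
Move 4: W@(1,2) -> caps B=0 W=0
Move 5: B@(1,0) -> caps B=0 W=0
Move 6: W@(0,1) -> caps B=0 W=0
Move 7: B@(0,2) -> caps B=0 W=0
Move 8: W@(3,0) -> caps B=0 W=0
Move 9: B@(2,0) -> caps B=0 W=0
Move 10: W@(0,3) -> caps B=0 W=1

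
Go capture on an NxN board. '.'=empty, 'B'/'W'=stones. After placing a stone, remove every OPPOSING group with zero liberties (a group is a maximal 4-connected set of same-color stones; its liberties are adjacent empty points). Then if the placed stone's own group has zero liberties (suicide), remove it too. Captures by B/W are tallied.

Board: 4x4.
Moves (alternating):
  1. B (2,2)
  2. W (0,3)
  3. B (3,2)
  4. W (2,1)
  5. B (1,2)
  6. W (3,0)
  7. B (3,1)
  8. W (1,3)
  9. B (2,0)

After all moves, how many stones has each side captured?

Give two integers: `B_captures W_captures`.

Move 1: B@(2,2) -> caps B=0 W=0
Move 2: W@(0,3) -> caps B=0 W=0
Move 3: B@(3,2) -> caps B=0 W=0
Move 4: W@(2,1) -> caps B=0 W=0
Move 5: B@(1,2) -> caps B=0 W=0
Move 6: W@(3,0) -> caps B=0 W=0
Move 7: B@(3,1) -> caps B=0 W=0
Move 8: W@(1,3) -> caps B=0 W=0
Move 9: B@(2,0) -> caps B=1 W=0

Answer: 1 0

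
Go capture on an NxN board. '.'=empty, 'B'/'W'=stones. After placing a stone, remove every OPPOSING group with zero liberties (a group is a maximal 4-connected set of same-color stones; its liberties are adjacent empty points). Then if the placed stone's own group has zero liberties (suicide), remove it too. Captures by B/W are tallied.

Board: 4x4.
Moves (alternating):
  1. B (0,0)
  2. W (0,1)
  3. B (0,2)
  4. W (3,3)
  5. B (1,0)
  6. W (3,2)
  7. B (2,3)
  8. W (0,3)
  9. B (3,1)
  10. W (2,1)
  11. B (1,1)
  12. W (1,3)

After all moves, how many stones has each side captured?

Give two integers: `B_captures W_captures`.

Answer: 1 0

Derivation:
Move 1: B@(0,0) -> caps B=0 W=0
Move 2: W@(0,1) -> caps B=0 W=0
Move 3: B@(0,2) -> caps B=0 W=0
Move 4: W@(3,3) -> caps B=0 W=0
Move 5: B@(1,0) -> caps B=0 W=0
Move 6: W@(3,2) -> caps B=0 W=0
Move 7: B@(2,3) -> caps B=0 W=0
Move 8: W@(0,3) -> caps B=0 W=0
Move 9: B@(3,1) -> caps B=0 W=0
Move 10: W@(2,1) -> caps B=0 W=0
Move 11: B@(1,1) -> caps B=1 W=0
Move 12: W@(1,3) -> caps B=1 W=0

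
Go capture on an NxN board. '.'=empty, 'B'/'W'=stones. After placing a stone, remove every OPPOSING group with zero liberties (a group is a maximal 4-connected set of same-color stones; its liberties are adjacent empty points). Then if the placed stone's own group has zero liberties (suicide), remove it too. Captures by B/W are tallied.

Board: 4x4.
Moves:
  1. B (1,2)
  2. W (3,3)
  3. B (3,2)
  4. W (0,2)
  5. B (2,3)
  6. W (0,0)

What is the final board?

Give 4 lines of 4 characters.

Answer: W.W.
..B.
...B
..B.

Derivation:
Move 1: B@(1,2) -> caps B=0 W=0
Move 2: W@(3,3) -> caps B=0 W=0
Move 3: B@(3,2) -> caps B=0 W=0
Move 4: W@(0,2) -> caps B=0 W=0
Move 5: B@(2,3) -> caps B=1 W=0
Move 6: W@(0,0) -> caps B=1 W=0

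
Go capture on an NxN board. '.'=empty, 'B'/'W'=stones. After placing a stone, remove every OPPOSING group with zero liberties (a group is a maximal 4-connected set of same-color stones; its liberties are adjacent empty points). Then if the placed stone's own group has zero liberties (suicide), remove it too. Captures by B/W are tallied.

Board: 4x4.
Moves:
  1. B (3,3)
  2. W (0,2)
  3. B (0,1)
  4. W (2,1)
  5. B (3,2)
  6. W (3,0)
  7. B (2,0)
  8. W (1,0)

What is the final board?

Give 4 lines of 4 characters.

Answer: .BW.
W...
.W..
W.BB

Derivation:
Move 1: B@(3,3) -> caps B=0 W=0
Move 2: W@(0,2) -> caps B=0 W=0
Move 3: B@(0,1) -> caps B=0 W=0
Move 4: W@(2,1) -> caps B=0 W=0
Move 5: B@(3,2) -> caps B=0 W=0
Move 6: W@(3,0) -> caps B=0 W=0
Move 7: B@(2,0) -> caps B=0 W=0
Move 8: W@(1,0) -> caps B=0 W=1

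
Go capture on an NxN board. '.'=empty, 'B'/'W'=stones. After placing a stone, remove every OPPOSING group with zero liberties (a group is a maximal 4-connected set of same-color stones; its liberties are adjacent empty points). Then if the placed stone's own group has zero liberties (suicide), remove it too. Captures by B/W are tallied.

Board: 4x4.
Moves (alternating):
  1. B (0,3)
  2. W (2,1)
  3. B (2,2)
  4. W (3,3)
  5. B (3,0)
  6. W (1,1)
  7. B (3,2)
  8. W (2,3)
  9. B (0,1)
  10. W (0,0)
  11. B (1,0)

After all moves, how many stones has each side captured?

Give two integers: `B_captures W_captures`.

Answer: 1 0

Derivation:
Move 1: B@(0,3) -> caps B=0 W=0
Move 2: W@(2,1) -> caps B=0 W=0
Move 3: B@(2,2) -> caps B=0 W=0
Move 4: W@(3,3) -> caps B=0 W=0
Move 5: B@(3,0) -> caps B=0 W=0
Move 6: W@(1,1) -> caps B=0 W=0
Move 7: B@(3,2) -> caps B=0 W=0
Move 8: W@(2,3) -> caps B=0 W=0
Move 9: B@(0,1) -> caps B=0 W=0
Move 10: W@(0,0) -> caps B=0 W=0
Move 11: B@(1,0) -> caps B=1 W=0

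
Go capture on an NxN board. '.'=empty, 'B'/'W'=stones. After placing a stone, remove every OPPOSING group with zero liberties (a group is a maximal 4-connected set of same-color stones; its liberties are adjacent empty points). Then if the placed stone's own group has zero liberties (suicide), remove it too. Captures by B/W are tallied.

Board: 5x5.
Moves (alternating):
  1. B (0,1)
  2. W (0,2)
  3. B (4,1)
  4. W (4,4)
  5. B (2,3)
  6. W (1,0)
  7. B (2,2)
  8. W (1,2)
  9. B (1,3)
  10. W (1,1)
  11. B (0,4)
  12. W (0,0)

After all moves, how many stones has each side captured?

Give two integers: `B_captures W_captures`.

Move 1: B@(0,1) -> caps B=0 W=0
Move 2: W@(0,2) -> caps B=0 W=0
Move 3: B@(4,1) -> caps B=0 W=0
Move 4: W@(4,4) -> caps B=0 W=0
Move 5: B@(2,3) -> caps B=0 W=0
Move 6: W@(1,0) -> caps B=0 W=0
Move 7: B@(2,2) -> caps B=0 W=0
Move 8: W@(1,2) -> caps B=0 W=0
Move 9: B@(1,3) -> caps B=0 W=0
Move 10: W@(1,1) -> caps B=0 W=0
Move 11: B@(0,4) -> caps B=0 W=0
Move 12: W@(0,0) -> caps B=0 W=1

Answer: 0 1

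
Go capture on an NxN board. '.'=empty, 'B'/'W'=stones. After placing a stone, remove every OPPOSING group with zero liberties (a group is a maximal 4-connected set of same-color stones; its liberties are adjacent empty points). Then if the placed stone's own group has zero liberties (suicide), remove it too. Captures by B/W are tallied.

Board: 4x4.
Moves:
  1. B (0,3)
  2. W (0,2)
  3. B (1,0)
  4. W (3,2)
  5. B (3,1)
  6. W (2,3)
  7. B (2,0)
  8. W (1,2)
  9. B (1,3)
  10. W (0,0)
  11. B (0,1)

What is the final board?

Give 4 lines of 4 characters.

Answer: .BW.
B.W.
B..W
.BW.

Derivation:
Move 1: B@(0,3) -> caps B=0 W=0
Move 2: W@(0,2) -> caps B=0 W=0
Move 3: B@(1,0) -> caps B=0 W=0
Move 4: W@(3,2) -> caps B=0 W=0
Move 5: B@(3,1) -> caps B=0 W=0
Move 6: W@(2,3) -> caps B=0 W=0
Move 7: B@(2,0) -> caps B=0 W=0
Move 8: W@(1,2) -> caps B=0 W=0
Move 9: B@(1,3) -> caps B=0 W=0
Move 10: W@(0,0) -> caps B=0 W=0
Move 11: B@(0,1) -> caps B=1 W=0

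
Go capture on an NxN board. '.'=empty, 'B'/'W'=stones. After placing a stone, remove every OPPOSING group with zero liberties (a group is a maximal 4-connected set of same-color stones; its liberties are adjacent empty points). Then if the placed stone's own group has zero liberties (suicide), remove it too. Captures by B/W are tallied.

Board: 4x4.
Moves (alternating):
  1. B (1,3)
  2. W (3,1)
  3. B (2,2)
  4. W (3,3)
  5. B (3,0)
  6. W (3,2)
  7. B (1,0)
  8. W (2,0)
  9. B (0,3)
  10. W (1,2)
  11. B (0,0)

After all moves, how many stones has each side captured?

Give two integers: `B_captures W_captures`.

Move 1: B@(1,3) -> caps B=0 W=0
Move 2: W@(3,1) -> caps B=0 W=0
Move 3: B@(2,2) -> caps B=0 W=0
Move 4: W@(3,3) -> caps B=0 W=0
Move 5: B@(3,0) -> caps B=0 W=0
Move 6: W@(3,2) -> caps B=0 W=0
Move 7: B@(1,0) -> caps B=0 W=0
Move 8: W@(2,0) -> caps B=0 W=1
Move 9: B@(0,3) -> caps B=0 W=1
Move 10: W@(1,2) -> caps B=0 W=1
Move 11: B@(0,0) -> caps B=0 W=1

Answer: 0 1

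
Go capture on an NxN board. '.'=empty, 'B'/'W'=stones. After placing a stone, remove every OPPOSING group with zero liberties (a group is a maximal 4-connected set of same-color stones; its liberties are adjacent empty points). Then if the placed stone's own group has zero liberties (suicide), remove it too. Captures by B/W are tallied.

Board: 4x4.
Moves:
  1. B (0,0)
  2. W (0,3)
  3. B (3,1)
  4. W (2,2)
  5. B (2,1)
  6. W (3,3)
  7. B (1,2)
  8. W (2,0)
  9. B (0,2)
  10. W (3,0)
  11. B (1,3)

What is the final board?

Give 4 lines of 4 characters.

Move 1: B@(0,0) -> caps B=0 W=0
Move 2: W@(0,3) -> caps B=0 W=0
Move 3: B@(3,1) -> caps B=0 W=0
Move 4: W@(2,2) -> caps B=0 W=0
Move 5: B@(2,1) -> caps B=0 W=0
Move 6: W@(3,3) -> caps B=0 W=0
Move 7: B@(1,2) -> caps B=0 W=0
Move 8: W@(2,0) -> caps B=0 W=0
Move 9: B@(0,2) -> caps B=0 W=0
Move 10: W@(3,0) -> caps B=0 W=0
Move 11: B@(1,3) -> caps B=1 W=0

Answer: B.B.
..BB
WBW.
WB.W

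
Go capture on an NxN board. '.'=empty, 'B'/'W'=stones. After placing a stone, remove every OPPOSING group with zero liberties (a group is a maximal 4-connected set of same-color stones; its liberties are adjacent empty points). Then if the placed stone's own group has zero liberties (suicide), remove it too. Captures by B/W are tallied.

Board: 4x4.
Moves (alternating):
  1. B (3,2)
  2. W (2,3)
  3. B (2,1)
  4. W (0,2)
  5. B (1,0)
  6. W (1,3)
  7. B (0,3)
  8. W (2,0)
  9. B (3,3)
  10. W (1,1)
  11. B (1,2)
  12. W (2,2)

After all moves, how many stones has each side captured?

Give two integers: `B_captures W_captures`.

Answer: 0 1

Derivation:
Move 1: B@(3,2) -> caps B=0 W=0
Move 2: W@(2,3) -> caps B=0 W=0
Move 3: B@(2,1) -> caps B=0 W=0
Move 4: W@(0,2) -> caps B=0 W=0
Move 5: B@(1,0) -> caps B=0 W=0
Move 6: W@(1,3) -> caps B=0 W=0
Move 7: B@(0,3) -> caps B=0 W=0
Move 8: W@(2,0) -> caps B=0 W=0
Move 9: B@(3,3) -> caps B=0 W=0
Move 10: W@(1,1) -> caps B=0 W=0
Move 11: B@(1,2) -> caps B=0 W=0
Move 12: W@(2,2) -> caps B=0 W=1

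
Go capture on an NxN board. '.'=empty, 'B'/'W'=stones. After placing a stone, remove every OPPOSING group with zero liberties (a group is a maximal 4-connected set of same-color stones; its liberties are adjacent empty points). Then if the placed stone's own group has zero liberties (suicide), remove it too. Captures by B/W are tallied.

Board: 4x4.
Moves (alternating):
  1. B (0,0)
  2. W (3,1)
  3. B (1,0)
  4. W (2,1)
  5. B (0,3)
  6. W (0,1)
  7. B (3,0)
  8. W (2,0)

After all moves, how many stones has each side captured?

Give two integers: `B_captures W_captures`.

Answer: 0 1

Derivation:
Move 1: B@(0,0) -> caps B=0 W=0
Move 2: W@(3,1) -> caps B=0 W=0
Move 3: B@(1,0) -> caps B=0 W=0
Move 4: W@(2,1) -> caps B=0 W=0
Move 5: B@(0,3) -> caps B=0 W=0
Move 6: W@(0,1) -> caps B=0 W=0
Move 7: B@(3,0) -> caps B=0 W=0
Move 8: W@(2,0) -> caps B=0 W=1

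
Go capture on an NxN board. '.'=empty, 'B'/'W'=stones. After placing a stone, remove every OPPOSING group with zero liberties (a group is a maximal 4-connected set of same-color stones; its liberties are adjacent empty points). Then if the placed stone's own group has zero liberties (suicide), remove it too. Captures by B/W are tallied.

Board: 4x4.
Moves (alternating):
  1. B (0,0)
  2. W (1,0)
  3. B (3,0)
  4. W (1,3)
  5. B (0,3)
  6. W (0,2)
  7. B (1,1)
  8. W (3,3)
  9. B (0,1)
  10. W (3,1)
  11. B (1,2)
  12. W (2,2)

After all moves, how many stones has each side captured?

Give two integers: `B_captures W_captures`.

Answer: 0 1

Derivation:
Move 1: B@(0,0) -> caps B=0 W=0
Move 2: W@(1,0) -> caps B=0 W=0
Move 3: B@(3,0) -> caps B=0 W=0
Move 4: W@(1,3) -> caps B=0 W=0
Move 5: B@(0,3) -> caps B=0 W=0
Move 6: W@(0,2) -> caps B=0 W=1
Move 7: B@(1,1) -> caps B=0 W=1
Move 8: W@(3,3) -> caps B=0 W=1
Move 9: B@(0,1) -> caps B=0 W=1
Move 10: W@(3,1) -> caps B=0 W=1
Move 11: B@(1,2) -> caps B=0 W=1
Move 12: W@(2,2) -> caps B=0 W=1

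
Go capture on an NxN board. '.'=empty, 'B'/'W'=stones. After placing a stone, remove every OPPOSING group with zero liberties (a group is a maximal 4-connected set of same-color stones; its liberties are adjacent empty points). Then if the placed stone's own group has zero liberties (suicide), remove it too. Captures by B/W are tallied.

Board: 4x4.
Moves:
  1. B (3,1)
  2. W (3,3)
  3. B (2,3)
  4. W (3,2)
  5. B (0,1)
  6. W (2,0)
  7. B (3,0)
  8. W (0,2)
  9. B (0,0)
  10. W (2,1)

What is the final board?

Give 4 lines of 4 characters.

Answer: BBW.
....
WW.B
..WW

Derivation:
Move 1: B@(3,1) -> caps B=0 W=0
Move 2: W@(3,3) -> caps B=0 W=0
Move 3: B@(2,3) -> caps B=0 W=0
Move 4: W@(3,2) -> caps B=0 W=0
Move 5: B@(0,1) -> caps B=0 W=0
Move 6: W@(2,0) -> caps B=0 W=0
Move 7: B@(3,0) -> caps B=0 W=0
Move 8: W@(0,2) -> caps B=0 W=0
Move 9: B@(0,0) -> caps B=0 W=0
Move 10: W@(2,1) -> caps B=0 W=2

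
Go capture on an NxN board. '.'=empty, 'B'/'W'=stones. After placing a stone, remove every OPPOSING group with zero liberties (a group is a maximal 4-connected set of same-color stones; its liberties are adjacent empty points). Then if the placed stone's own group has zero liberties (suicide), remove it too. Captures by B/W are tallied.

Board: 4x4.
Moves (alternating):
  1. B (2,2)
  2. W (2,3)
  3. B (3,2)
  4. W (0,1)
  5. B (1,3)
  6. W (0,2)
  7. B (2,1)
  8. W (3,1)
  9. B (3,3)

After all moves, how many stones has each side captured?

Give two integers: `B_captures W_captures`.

Move 1: B@(2,2) -> caps B=0 W=0
Move 2: W@(2,3) -> caps B=0 W=0
Move 3: B@(3,2) -> caps B=0 W=0
Move 4: W@(0,1) -> caps B=0 W=0
Move 5: B@(1,3) -> caps B=0 W=0
Move 6: W@(0,2) -> caps B=0 W=0
Move 7: B@(2,1) -> caps B=0 W=0
Move 8: W@(3,1) -> caps B=0 W=0
Move 9: B@(3,3) -> caps B=1 W=0

Answer: 1 0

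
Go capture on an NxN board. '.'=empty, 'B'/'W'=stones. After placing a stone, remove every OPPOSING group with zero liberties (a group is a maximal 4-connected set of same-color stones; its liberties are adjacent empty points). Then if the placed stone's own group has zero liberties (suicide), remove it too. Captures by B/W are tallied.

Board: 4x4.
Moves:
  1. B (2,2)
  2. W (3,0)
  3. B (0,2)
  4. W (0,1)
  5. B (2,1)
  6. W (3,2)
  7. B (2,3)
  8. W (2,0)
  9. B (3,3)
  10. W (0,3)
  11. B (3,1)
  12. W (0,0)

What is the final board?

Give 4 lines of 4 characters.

Answer: WWBW
....
WBBB
WB.B

Derivation:
Move 1: B@(2,2) -> caps B=0 W=0
Move 2: W@(3,0) -> caps B=0 W=0
Move 3: B@(0,2) -> caps B=0 W=0
Move 4: W@(0,1) -> caps B=0 W=0
Move 5: B@(2,1) -> caps B=0 W=0
Move 6: W@(3,2) -> caps B=0 W=0
Move 7: B@(2,3) -> caps B=0 W=0
Move 8: W@(2,0) -> caps B=0 W=0
Move 9: B@(3,3) -> caps B=0 W=0
Move 10: W@(0,3) -> caps B=0 W=0
Move 11: B@(3,1) -> caps B=1 W=0
Move 12: W@(0,0) -> caps B=1 W=0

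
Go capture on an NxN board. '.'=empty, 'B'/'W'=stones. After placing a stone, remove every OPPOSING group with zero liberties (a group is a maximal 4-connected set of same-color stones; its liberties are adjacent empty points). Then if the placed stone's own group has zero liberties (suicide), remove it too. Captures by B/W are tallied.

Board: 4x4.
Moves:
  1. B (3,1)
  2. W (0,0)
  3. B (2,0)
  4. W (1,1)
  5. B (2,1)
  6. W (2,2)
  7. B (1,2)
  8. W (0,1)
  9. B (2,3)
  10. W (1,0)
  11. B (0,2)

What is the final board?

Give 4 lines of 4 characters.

Answer: ..B.
..B.
BBWB
.B..

Derivation:
Move 1: B@(3,1) -> caps B=0 W=0
Move 2: W@(0,0) -> caps B=0 W=0
Move 3: B@(2,0) -> caps B=0 W=0
Move 4: W@(1,1) -> caps B=0 W=0
Move 5: B@(2,1) -> caps B=0 W=0
Move 6: W@(2,2) -> caps B=0 W=0
Move 7: B@(1,2) -> caps B=0 W=0
Move 8: W@(0,1) -> caps B=0 W=0
Move 9: B@(2,3) -> caps B=0 W=0
Move 10: W@(1,0) -> caps B=0 W=0
Move 11: B@(0,2) -> caps B=4 W=0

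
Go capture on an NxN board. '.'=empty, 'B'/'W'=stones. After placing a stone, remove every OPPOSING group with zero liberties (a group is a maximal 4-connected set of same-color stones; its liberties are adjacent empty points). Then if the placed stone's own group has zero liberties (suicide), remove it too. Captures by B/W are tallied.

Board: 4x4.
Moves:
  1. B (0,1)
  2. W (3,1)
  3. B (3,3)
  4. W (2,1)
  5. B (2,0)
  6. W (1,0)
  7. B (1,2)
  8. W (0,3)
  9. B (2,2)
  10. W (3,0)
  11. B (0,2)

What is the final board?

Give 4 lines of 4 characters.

Answer: .BBW
W.B.
.WB.
WW.B

Derivation:
Move 1: B@(0,1) -> caps B=0 W=0
Move 2: W@(3,1) -> caps B=0 W=0
Move 3: B@(3,3) -> caps B=0 W=0
Move 4: W@(2,1) -> caps B=0 W=0
Move 5: B@(2,0) -> caps B=0 W=0
Move 6: W@(1,0) -> caps B=0 W=0
Move 7: B@(1,2) -> caps B=0 W=0
Move 8: W@(0,3) -> caps B=0 W=0
Move 9: B@(2,2) -> caps B=0 W=0
Move 10: W@(3,0) -> caps B=0 W=1
Move 11: B@(0,2) -> caps B=0 W=1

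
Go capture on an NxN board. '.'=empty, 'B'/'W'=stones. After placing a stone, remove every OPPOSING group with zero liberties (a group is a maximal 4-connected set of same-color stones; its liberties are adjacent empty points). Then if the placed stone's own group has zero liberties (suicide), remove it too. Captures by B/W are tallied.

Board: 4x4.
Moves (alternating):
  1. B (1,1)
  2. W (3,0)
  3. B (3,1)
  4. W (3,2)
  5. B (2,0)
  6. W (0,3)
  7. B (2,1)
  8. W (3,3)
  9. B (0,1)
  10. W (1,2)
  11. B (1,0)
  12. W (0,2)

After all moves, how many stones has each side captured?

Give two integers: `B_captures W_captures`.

Move 1: B@(1,1) -> caps B=0 W=0
Move 2: W@(3,0) -> caps B=0 W=0
Move 3: B@(3,1) -> caps B=0 W=0
Move 4: W@(3,2) -> caps B=0 W=0
Move 5: B@(2,0) -> caps B=1 W=0
Move 6: W@(0,3) -> caps B=1 W=0
Move 7: B@(2,1) -> caps B=1 W=0
Move 8: W@(3,3) -> caps B=1 W=0
Move 9: B@(0,1) -> caps B=1 W=0
Move 10: W@(1,2) -> caps B=1 W=0
Move 11: B@(1,0) -> caps B=1 W=0
Move 12: W@(0,2) -> caps B=1 W=0

Answer: 1 0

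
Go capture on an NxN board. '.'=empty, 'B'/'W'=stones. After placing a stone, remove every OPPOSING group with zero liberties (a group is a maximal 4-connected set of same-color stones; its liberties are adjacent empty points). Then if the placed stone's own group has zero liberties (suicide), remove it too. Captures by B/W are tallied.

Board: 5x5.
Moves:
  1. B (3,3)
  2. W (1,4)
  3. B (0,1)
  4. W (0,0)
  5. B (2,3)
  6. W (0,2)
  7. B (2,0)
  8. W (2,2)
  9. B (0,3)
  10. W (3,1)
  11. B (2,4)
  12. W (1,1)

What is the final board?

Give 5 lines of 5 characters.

Move 1: B@(3,3) -> caps B=0 W=0
Move 2: W@(1,4) -> caps B=0 W=0
Move 3: B@(0,1) -> caps B=0 W=0
Move 4: W@(0,0) -> caps B=0 W=0
Move 5: B@(2,3) -> caps B=0 W=0
Move 6: W@(0,2) -> caps B=0 W=0
Move 7: B@(2,0) -> caps B=0 W=0
Move 8: W@(2,2) -> caps B=0 W=0
Move 9: B@(0,3) -> caps B=0 W=0
Move 10: W@(3,1) -> caps B=0 W=0
Move 11: B@(2,4) -> caps B=0 W=0
Move 12: W@(1,1) -> caps B=0 W=1

Answer: W.WB.
.W..W
B.WBB
.W.B.
.....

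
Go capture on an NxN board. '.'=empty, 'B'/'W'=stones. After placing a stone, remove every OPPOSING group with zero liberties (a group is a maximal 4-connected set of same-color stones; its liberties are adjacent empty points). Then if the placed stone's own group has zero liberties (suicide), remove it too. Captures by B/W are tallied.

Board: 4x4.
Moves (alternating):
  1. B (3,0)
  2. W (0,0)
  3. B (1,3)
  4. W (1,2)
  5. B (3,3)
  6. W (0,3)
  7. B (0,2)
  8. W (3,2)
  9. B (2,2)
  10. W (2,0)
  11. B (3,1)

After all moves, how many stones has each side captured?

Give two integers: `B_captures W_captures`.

Answer: 2 0

Derivation:
Move 1: B@(3,0) -> caps B=0 W=0
Move 2: W@(0,0) -> caps B=0 W=0
Move 3: B@(1,3) -> caps B=0 W=0
Move 4: W@(1,2) -> caps B=0 W=0
Move 5: B@(3,3) -> caps B=0 W=0
Move 6: W@(0,3) -> caps B=0 W=0
Move 7: B@(0,2) -> caps B=1 W=0
Move 8: W@(3,2) -> caps B=1 W=0
Move 9: B@(2,2) -> caps B=1 W=0
Move 10: W@(2,0) -> caps B=1 W=0
Move 11: B@(3,1) -> caps B=2 W=0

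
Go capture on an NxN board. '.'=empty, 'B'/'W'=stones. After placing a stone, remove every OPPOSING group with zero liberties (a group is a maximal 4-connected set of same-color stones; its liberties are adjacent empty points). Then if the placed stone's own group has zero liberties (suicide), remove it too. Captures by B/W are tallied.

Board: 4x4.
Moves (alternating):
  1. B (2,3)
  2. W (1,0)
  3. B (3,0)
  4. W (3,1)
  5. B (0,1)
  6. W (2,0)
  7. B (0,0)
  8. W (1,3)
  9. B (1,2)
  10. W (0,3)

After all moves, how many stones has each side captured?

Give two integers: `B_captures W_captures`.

Answer: 0 1

Derivation:
Move 1: B@(2,3) -> caps B=0 W=0
Move 2: W@(1,0) -> caps B=0 W=0
Move 3: B@(3,0) -> caps B=0 W=0
Move 4: W@(3,1) -> caps B=0 W=0
Move 5: B@(0,1) -> caps B=0 W=0
Move 6: W@(2,0) -> caps B=0 W=1
Move 7: B@(0,0) -> caps B=0 W=1
Move 8: W@(1,3) -> caps B=0 W=1
Move 9: B@(1,2) -> caps B=0 W=1
Move 10: W@(0,3) -> caps B=0 W=1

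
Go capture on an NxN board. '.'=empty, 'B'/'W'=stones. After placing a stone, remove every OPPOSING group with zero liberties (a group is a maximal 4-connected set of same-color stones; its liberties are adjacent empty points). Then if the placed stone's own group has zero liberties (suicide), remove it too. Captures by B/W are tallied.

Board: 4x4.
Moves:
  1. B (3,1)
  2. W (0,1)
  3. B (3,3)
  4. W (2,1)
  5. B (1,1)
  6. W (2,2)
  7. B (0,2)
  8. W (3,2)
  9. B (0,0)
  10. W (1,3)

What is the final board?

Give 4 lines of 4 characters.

Answer: B.B.
.B.W
.WW.
.BWB

Derivation:
Move 1: B@(3,1) -> caps B=0 W=0
Move 2: W@(0,1) -> caps B=0 W=0
Move 3: B@(3,3) -> caps B=0 W=0
Move 4: W@(2,1) -> caps B=0 W=0
Move 5: B@(1,1) -> caps B=0 W=0
Move 6: W@(2,2) -> caps B=0 W=0
Move 7: B@(0,2) -> caps B=0 W=0
Move 8: W@(3,2) -> caps B=0 W=0
Move 9: B@(0,0) -> caps B=1 W=0
Move 10: W@(1,3) -> caps B=1 W=0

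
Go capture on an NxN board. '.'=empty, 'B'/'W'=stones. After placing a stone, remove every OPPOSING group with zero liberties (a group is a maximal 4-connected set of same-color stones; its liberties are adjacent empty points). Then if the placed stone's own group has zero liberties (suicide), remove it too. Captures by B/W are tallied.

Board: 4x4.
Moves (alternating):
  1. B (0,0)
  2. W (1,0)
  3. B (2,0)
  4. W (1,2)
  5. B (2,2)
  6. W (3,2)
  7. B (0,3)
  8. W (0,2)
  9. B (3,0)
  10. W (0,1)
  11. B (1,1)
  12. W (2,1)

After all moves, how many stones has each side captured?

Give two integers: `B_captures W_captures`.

Answer: 0 2

Derivation:
Move 1: B@(0,0) -> caps B=0 W=0
Move 2: W@(1,0) -> caps B=0 W=0
Move 3: B@(2,0) -> caps B=0 W=0
Move 4: W@(1,2) -> caps B=0 W=0
Move 5: B@(2,2) -> caps B=0 W=0
Move 6: W@(3,2) -> caps B=0 W=0
Move 7: B@(0,3) -> caps B=0 W=0
Move 8: W@(0,2) -> caps B=0 W=0
Move 9: B@(3,0) -> caps B=0 W=0
Move 10: W@(0,1) -> caps B=0 W=1
Move 11: B@(1,1) -> caps B=0 W=1
Move 12: W@(2,1) -> caps B=0 W=2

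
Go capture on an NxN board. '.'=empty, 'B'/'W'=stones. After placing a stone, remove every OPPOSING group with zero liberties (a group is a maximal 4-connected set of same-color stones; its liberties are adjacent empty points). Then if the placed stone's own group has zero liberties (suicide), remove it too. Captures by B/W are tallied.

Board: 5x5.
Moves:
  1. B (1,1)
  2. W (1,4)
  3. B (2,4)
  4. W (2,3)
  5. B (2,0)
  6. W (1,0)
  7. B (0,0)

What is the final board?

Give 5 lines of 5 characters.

Answer: B....
.B..W
B..WB
.....
.....

Derivation:
Move 1: B@(1,1) -> caps B=0 W=0
Move 2: W@(1,4) -> caps B=0 W=0
Move 3: B@(2,4) -> caps B=0 W=0
Move 4: W@(2,3) -> caps B=0 W=0
Move 5: B@(2,0) -> caps B=0 W=0
Move 6: W@(1,0) -> caps B=0 W=0
Move 7: B@(0,0) -> caps B=1 W=0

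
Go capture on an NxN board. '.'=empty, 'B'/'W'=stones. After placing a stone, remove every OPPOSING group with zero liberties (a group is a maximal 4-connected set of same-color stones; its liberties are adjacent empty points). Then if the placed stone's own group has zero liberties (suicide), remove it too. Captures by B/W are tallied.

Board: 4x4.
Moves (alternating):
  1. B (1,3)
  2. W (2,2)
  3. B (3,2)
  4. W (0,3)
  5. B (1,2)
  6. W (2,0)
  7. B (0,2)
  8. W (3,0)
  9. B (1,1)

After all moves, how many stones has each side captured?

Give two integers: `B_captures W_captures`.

Move 1: B@(1,3) -> caps B=0 W=0
Move 2: W@(2,2) -> caps B=0 W=0
Move 3: B@(3,2) -> caps B=0 W=0
Move 4: W@(0,3) -> caps B=0 W=0
Move 5: B@(1,2) -> caps B=0 W=0
Move 6: W@(2,0) -> caps B=0 W=0
Move 7: B@(0,2) -> caps B=1 W=0
Move 8: W@(3,0) -> caps B=1 W=0
Move 9: B@(1,1) -> caps B=1 W=0

Answer: 1 0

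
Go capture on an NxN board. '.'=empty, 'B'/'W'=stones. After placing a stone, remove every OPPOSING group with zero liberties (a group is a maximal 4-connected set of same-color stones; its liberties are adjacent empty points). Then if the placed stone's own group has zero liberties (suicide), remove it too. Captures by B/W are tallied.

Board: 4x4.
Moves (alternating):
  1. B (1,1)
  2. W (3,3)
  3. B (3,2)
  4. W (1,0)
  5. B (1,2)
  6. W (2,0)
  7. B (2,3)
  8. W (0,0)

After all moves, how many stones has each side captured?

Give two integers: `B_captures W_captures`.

Answer: 1 0

Derivation:
Move 1: B@(1,1) -> caps B=0 W=0
Move 2: W@(3,3) -> caps B=0 W=0
Move 3: B@(3,2) -> caps B=0 W=0
Move 4: W@(1,0) -> caps B=0 W=0
Move 5: B@(1,2) -> caps B=0 W=0
Move 6: W@(2,0) -> caps B=0 W=0
Move 7: B@(2,3) -> caps B=1 W=0
Move 8: W@(0,0) -> caps B=1 W=0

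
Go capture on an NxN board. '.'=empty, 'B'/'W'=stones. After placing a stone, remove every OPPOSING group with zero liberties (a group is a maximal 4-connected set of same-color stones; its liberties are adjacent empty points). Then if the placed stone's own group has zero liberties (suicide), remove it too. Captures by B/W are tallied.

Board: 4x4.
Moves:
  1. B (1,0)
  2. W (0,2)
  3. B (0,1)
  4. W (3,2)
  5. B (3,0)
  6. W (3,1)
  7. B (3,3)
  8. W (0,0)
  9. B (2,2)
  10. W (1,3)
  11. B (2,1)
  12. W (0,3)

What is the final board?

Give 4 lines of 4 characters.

Answer: .BWW
B..W
.BB.
B..B

Derivation:
Move 1: B@(1,0) -> caps B=0 W=0
Move 2: W@(0,2) -> caps B=0 W=0
Move 3: B@(0,1) -> caps B=0 W=0
Move 4: W@(3,2) -> caps B=0 W=0
Move 5: B@(3,0) -> caps B=0 W=0
Move 6: W@(3,1) -> caps B=0 W=0
Move 7: B@(3,3) -> caps B=0 W=0
Move 8: W@(0,0) -> caps B=0 W=0
Move 9: B@(2,2) -> caps B=0 W=0
Move 10: W@(1,3) -> caps B=0 W=0
Move 11: B@(2,1) -> caps B=2 W=0
Move 12: W@(0,3) -> caps B=2 W=0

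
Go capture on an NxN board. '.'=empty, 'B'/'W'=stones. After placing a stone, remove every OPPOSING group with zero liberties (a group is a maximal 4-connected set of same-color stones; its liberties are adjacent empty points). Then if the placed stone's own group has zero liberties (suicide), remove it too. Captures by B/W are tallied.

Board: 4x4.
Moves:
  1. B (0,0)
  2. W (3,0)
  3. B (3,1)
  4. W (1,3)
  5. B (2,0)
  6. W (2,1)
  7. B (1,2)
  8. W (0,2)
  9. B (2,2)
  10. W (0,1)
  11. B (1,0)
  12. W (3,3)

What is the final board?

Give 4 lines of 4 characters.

Move 1: B@(0,0) -> caps B=0 W=0
Move 2: W@(3,0) -> caps B=0 W=0
Move 3: B@(3,1) -> caps B=0 W=0
Move 4: W@(1,3) -> caps B=0 W=0
Move 5: B@(2,0) -> caps B=1 W=0
Move 6: W@(2,1) -> caps B=1 W=0
Move 7: B@(1,2) -> caps B=1 W=0
Move 8: W@(0,2) -> caps B=1 W=0
Move 9: B@(2,2) -> caps B=1 W=0
Move 10: W@(0,1) -> caps B=1 W=0
Move 11: B@(1,0) -> caps B=1 W=0
Move 12: W@(3,3) -> caps B=1 W=0

Answer: BWW.
B.BW
BWB.
.B.W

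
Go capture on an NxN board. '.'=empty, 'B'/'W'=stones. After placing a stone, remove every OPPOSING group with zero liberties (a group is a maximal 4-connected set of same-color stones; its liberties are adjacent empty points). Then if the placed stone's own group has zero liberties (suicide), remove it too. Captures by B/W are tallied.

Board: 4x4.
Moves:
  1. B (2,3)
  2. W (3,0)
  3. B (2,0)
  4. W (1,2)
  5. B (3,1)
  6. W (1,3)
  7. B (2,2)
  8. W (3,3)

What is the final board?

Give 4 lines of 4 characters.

Move 1: B@(2,3) -> caps B=0 W=0
Move 2: W@(3,0) -> caps B=0 W=0
Move 3: B@(2,0) -> caps B=0 W=0
Move 4: W@(1,2) -> caps B=0 W=0
Move 5: B@(3,1) -> caps B=1 W=0
Move 6: W@(1,3) -> caps B=1 W=0
Move 7: B@(2,2) -> caps B=1 W=0
Move 8: W@(3,3) -> caps B=1 W=0

Answer: ....
..WW
B.BB
.B.W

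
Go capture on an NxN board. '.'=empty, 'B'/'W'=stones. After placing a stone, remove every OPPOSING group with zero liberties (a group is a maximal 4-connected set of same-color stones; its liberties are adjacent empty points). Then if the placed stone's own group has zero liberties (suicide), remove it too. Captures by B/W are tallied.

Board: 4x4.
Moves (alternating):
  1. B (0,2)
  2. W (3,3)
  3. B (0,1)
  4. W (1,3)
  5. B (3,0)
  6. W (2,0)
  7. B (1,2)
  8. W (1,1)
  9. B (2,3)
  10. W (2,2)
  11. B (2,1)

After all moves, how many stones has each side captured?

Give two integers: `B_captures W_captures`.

Answer: 0 1

Derivation:
Move 1: B@(0,2) -> caps B=0 W=0
Move 2: W@(3,3) -> caps B=0 W=0
Move 3: B@(0,1) -> caps B=0 W=0
Move 4: W@(1,3) -> caps B=0 W=0
Move 5: B@(3,0) -> caps B=0 W=0
Move 6: W@(2,0) -> caps B=0 W=0
Move 7: B@(1,2) -> caps B=0 W=0
Move 8: W@(1,1) -> caps B=0 W=0
Move 9: B@(2,3) -> caps B=0 W=0
Move 10: W@(2,2) -> caps B=0 W=1
Move 11: B@(2,1) -> caps B=0 W=1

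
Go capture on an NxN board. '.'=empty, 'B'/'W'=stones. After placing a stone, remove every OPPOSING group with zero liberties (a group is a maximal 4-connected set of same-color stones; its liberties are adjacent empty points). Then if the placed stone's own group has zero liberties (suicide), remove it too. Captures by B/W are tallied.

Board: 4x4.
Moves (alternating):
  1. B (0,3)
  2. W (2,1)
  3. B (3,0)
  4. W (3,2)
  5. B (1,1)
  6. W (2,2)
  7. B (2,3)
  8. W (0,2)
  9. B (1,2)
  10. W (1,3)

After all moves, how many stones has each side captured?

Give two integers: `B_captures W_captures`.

Move 1: B@(0,3) -> caps B=0 W=0
Move 2: W@(2,1) -> caps B=0 W=0
Move 3: B@(3,0) -> caps B=0 W=0
Move 4: W@(3,2) -> caps B=0 W=0
Move 5: B@(1,1) -> caps B=0 W=0
Move 6: W@(2,2) -> caps B=0 W=0
Move 7: B@(2,3) -> caps B=0 W=0
Move 8: W@(0,2) -> caps B=0 W=0
Move 9: B@(1,2) -> caps B=0 W=0
Move 10: W@(1,3) -> caps B=0 W=1

Answer: 0 1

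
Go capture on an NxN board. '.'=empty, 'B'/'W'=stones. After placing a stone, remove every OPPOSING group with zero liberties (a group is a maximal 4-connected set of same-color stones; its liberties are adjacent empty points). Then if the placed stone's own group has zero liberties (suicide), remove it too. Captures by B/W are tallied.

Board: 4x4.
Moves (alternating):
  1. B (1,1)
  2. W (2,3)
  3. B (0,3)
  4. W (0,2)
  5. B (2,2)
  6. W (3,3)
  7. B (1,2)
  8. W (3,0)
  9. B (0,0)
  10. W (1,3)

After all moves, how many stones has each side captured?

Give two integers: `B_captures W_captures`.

Answer: 0 1

Derivation:
Move 1: B@(1,1) -> caps B=0 W=0
Move 2: W@(2,3) -> caps B=0 W=0
Move 3: B@(0,3) -> caps B=0 W=0
Move 4: W@(0,2) -> caps B=0 W=0
Move 5: B@(2,2) -> caps B=0 W=0
Move 6: W@(3,3) -> caps B=0 W=0
Move 7: B@(1,2) -> caps B=0 W=0
Move 8: W@(3,0) -> caps B=0 W=0
Move 9: B@(0,0) -> caps B=0 W=0
Move 10: W@(1,3) -> caps B=0 W=1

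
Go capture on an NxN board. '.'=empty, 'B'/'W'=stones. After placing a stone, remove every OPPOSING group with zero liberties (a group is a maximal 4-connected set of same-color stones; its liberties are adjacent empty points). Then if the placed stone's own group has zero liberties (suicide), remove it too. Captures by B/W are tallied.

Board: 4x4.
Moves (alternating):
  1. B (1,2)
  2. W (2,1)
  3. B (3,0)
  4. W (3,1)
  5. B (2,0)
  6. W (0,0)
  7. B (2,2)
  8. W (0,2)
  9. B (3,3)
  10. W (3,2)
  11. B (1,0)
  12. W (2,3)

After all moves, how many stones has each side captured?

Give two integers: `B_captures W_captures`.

Answer: 0 1

Derivation:
Move 1: B@(1,2) -> caps B=0 W=0
Move 2: W@(2,1) -> caps B=0 W=0
Move 3: B@(3,0) -> caps B=0 W=0
Move 4: W@(3,1) -> caps B=0 W=0
Move 5: B@(2,0) -> caps B=0 W=0
Move 6: W@(0,0) -> caps B=0 W=0
Move 7: B@(2,2) -> caps B=0 W=0
Move 8: W@(0,2) -> caps B=0 W=0
Move 9: B@(3,3) -> caps B=0 W=0
Move 10: W@(3,2) -> caps B=0 W=0
Move 11: B@(1,0) -> caps B=0 W=0
Move 12: W@(2,3) -> caps B=0 W=1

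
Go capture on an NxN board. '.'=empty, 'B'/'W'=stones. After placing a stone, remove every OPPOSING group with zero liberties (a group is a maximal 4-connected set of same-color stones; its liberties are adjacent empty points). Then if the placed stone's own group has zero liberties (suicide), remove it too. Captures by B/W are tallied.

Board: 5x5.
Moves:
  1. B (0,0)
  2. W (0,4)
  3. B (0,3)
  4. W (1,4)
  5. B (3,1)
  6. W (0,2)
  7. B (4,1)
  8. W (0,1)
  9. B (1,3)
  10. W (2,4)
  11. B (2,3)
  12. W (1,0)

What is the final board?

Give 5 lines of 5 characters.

Answer: .WWBW
W..BW
...BW
.B...
.B...

Derivation:
Move 1: B@(0,0) -> caps B=0 W=0
Move 2: W@(0,4) -> caps B=0 W=0
Move 3: B@(0,3) -> caps B=0 W=0
Move 4: W@(1,4) -> caps B=0 W=0
Move 5: B@(3,1) -> caps B=0 W=0
Move 6: W@(0,2) -> caps B=0 W=0
Move 7: B@(4,1) -> caps B=0 W=0
Move 8: W@(0,1) -> caps B=0 W=0
Move 9: B@(1,3) -> caps B=0 W=0
Move 10: W@(2,4) -> caps B=0 W=0
Move 11: B@(2,3) -> caps B=0 W=0
Move 12: W@(1,0) -> caps B=0 W=1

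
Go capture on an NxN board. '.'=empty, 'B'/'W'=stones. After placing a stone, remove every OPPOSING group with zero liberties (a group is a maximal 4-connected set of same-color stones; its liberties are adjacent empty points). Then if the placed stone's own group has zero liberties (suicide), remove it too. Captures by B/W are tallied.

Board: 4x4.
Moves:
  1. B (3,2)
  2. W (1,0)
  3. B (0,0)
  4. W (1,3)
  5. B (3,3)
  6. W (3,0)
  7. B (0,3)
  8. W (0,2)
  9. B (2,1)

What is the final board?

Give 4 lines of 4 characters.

Move 1: B@(3,2) -> caps B=0 W=0
Move 2: W@(1,0) -> caps B=0 W=0
Move 3: B@(0,0) -> caps B=0 W=0
Move 4: W@(1,3) -> caps B=0 W=0
Move 5: B@(3,3) -> caps B=0 W=0
Move 6: W@(3,0) -> caps B=0 W=0
Move 7: B@(0,3) -> caps B=0 W=0
Move 8: W@(0,2) -> caps B=0 W=1
Move 9: B@(2,1) -> caps B=0 W=1

Answer: B.W.
W..W
.B..
W.BB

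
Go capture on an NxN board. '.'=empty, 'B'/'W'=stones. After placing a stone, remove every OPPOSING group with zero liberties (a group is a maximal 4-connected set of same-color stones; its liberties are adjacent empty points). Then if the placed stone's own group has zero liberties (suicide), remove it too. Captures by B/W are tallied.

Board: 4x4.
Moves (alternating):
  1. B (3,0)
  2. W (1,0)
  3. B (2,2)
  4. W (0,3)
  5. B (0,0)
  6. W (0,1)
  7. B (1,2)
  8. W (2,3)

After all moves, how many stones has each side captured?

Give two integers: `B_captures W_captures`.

Move 1: B@(3,0) -> caps B=0 W=0
Move 2: W@(1,0) -> caps B=0 W=0
Move 3: B@(2,2) -> caps B=0 W=0
Move 4: W@(0,3) -> caps B=0 W=0
Move 5: B@(0,0) -> caps B=0 W=0
Move 6: W@(0,1) -> caps B=0 W=1
Move 7: B@(1,2) -> caps B=0 W=1
Move 8: W@(2,3) -> caps B=0 W=1

Answer: 0 1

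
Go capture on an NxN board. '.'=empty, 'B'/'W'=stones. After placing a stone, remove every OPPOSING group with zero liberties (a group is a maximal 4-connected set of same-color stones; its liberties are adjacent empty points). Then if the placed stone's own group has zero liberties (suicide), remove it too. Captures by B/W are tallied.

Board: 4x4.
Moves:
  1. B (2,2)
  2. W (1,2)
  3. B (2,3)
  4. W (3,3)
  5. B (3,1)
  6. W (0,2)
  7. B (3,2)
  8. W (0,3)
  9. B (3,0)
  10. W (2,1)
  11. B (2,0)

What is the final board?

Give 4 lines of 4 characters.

Move 1: B@(2,2) -> caps B=0 W=0
Move 2: W@(1,2) -> caps B=0 W=0
Move 3: B@(2,3) -> caps B=0 W=0
Move 4: W@(3,3) -> caps B=0 W=0
Move 5: B@(3,1) -> caps B=0 W=0
Move 6: W@(0,2) -> caps B=0 W=0
Move 7: B@(3,2) -> caps B=1 W=0
Move 8: W@(0,3) -> caps B=1 W=0
Move 9: B@(3,0) -> caps B=1 W=0
Move 10: W@(2,1) -> caps B=1 W=0
Move 11: B@(2,0) -> caps B=1 W=0

Answer: ..WW
..W.
BWBB
BBB.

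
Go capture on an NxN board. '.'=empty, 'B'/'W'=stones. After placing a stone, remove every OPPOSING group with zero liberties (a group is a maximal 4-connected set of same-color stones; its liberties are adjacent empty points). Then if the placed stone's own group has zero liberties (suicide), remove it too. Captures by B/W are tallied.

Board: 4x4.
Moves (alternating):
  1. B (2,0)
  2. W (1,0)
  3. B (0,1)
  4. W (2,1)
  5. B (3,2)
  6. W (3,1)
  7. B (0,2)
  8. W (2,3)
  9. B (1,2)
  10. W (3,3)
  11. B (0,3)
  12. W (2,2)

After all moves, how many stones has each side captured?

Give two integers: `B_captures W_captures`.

Answer: 0 1

Derivation:
Move 1: B@(2,0) -> caps B=0 W=0
Move 2: W@(1,0) -> caps B=0 W=0
Move 3: B@(0,1) -> caps B=0 W=0
Move 4: W@(2,1) -> caps B=0 W=0
Move 5: B@(3,2) -> caps B=0 W=0
Move 6: W@(3,1) -> caps B=0 W=0
Move 7: B@(0,2) -> caps B=0 W=0
Move 8: W@(2,3) -> caps B=0 W=0
Move 9: B@(1,2) -> caps B=0 W=0
Move 10: W@(3,3) -> caps B=0 W=0
Move 11: B@(0,3) -> caps B=0 W=0
Move 12: W@(2,2) -> caps B=0 W=1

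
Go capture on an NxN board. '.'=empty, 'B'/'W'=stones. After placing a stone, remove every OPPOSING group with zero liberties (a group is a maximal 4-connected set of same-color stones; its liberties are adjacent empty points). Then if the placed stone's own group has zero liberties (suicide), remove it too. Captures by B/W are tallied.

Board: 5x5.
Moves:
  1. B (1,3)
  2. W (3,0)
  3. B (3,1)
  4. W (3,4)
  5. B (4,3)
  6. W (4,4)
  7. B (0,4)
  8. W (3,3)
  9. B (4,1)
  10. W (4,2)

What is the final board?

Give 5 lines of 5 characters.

Answer: ....B
...B.
.....
WB.WW
.BW.W

Derivation:
Move 1: B@(1,3) -> caps B=0 W=0
Move 2: W@(3,0) -> caps B=0 W=0
Move 3: B@(3,1) -> caps B=0 W=0
Move 4: W@(3,4) -> caps B=0 W=0
Move 5: B@(4,3) -> caps B=0 W=0
Move 6: W@(4,4) -> caps B=0 W=0
Move 7: B@(0,4) -> caps B=0 W=0
Move 8: W@(3,3) -> caps B=0 W=0
Move 9: B@(4,1) -> caps B=0 W=0
Move 10: W@(4,2) -> caps B=0 W=1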